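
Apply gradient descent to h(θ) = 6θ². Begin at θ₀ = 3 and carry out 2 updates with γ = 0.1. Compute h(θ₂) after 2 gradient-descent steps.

0.0864

h′(θ) = 12θ
Step 1: h′(3) = 36; θ₁ = 3 − 0.1·36 = -0.6
Step 2: h′(-0.6) = -7.2; θ₂ = -0.6 − 0.1·(-7.2) = 0.12
h(0.12) = 0.0864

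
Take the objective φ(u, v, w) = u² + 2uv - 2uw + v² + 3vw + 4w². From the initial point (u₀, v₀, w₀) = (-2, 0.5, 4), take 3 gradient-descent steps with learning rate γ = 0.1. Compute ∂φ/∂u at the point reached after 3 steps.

∇φ = (2u + 2v - 2w, 2u + 2v + 3w, -2u + 3v + 8w)
Step 1: at (-2, 0.5, 4), ∇φ = (-11, 9, 37.5) → (-2, 0.5, 4) − 0.1·(-11, 9, 37.5) = (-0.9, -0.4, 0.25)
Step 2: at (-0.9, -0.4, 0.25), ∇φ = (-3.1, -1.85, 2.6) → (-0.9, -0.4, 0.25) − 0.1·(-3.1, -1.85, 2.6) = (-0.59, -0.215, -0.01)
Step 3: at (-0.59, -0.215, -0.01), ∇φ = (-1.59, -1.64, 0.455) → (-0.59, -0.215, -0.01) − 0.1·(-1.59, -1.64, 0.455) = (-0.431, -0.051, -0.0555)
∂φ/∂u at (-0.431, -0.051, -0.0555) = -0.853

-0.853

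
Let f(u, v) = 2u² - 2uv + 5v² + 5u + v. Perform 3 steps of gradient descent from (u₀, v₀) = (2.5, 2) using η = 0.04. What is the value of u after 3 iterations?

∇f = (4u - 2v + 5, -2u + 10v + 1)
(u₁, v₁) = (2.5, 2) − 0.04·(11, 16) = (2.06, 1.36)
(u₂, v₂) = (2.06, 1.36) − 0.04·(10.52, 10.48) = (1.6392, 0.9408)
(u₃, v₃) = (1.6392, 0.9408) − 0.04·(9.6752, 7.1296) = (1.252192, 0.655616)
u = 1.252192

1.252192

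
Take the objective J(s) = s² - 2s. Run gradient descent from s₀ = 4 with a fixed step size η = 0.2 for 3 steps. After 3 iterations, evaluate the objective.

J′(s) = 2s - 2
s₁ = 4 − 0.2·6 = 2.8
s₂ = 2.8 − 0.2·3.6 = 2.08
s₃ = 2.08 − 0.2·2.16 = 1.648
J(1.648) = -0.580096

-0.580096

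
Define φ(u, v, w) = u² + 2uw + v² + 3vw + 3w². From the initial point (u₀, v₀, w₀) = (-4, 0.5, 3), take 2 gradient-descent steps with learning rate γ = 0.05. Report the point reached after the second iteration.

(-3.7525, -0.36375, 2.0875)

∇φ = (2u + 2w, 2v + 3w, 2u + 3v + 6w)
(u₁, v₁, w₁) = (-4, 0.5, 3) − 0.05·(-2, 10, 11.5) = (-3.9, 0, 2.425)
(u₂, v₂, w₂) = (-3.9, 0, 2.425) − 0.05·(-2.95, 7.275, 6.75) = (-3.7525, -0.36375, 2.0875)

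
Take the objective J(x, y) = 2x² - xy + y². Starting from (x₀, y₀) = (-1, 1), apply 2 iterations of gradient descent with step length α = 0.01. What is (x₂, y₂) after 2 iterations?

∇J = (4x - y, -x + 2y)
(x₁, y₁) = (-1, 1) − 0.01·(-5, 3) = (-0.95, 0.97)
(x₂, y₂) = (-0.95, 0.97) − 0.01·(-4.77, 2.89) = (-0.9023, 0.9411)

(-0.9023, 0.9411)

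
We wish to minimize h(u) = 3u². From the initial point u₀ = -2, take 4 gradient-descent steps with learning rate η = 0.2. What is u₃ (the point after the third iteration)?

h′(u) = 6u
u₁ = -2 − 0.2·(-12) = 0.4
u₂ = 0.4 − 0.2·2.4 = -0.08
u₃ = -0.08 − 0.2·(-0.48) = 0.016

0.016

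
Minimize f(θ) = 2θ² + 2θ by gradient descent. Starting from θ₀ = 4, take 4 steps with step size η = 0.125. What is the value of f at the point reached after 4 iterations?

-0.341796875

f′(θ) = 4θ + 2
Step 1: f′(4) = 18; θ₁ = 4 − 0.125·18 = 1.75
Step 2: f′(1.75) = 9; θ₂ = 1.75 − 0.125·9 = 0.625
Step 3: f′(0.625) = 4.5; θ₃ = 0.625 − 0.125·4.5 = 0.0625
Step 4: f′(0.0625) = 2.25; θ₄ = 0.0625 − 0.125·2.25 = -0.21875
f(-0.21875) = -0.341796875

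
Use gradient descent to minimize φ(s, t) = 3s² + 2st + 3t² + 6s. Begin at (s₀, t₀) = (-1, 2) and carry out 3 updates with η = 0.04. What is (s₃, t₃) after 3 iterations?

(-1.2944, 1.094656)

∇φ = (6s + 2t + 6, 2s + 6t)
Step 1: at (-1, 2), ∇φ = (4, 10) → (-1, 2) − 0.04·(4, 10) = (-1.16, 1.6)
Step 2: at (-1.16, 1.6), ∇φ = (2.24, 7.28) → (-1.16, 1.6) − 0.04·(2.24, 7.28) = (-1.2496, 1.3088)
Step 3: at (-1.2496, 1.3088), ∇φ = (1.12, 5.3536) → (-1.2496, 1.3088) − 0.04·(1.12, 5.3536) = (-1.2944, 1.094656)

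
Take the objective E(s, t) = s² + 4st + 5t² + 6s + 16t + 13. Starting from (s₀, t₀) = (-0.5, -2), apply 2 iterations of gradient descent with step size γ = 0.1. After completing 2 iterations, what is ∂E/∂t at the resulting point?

0

∇E = (2s + 4t + 6, 4s + 10t + 16)
Step 1: at (-0.5, -2), ∇E = (-3, -6) → (-0.5, -2) − 0.1·(-3, -6) = (-0.2, -1.4)
Step 2: at (-0.2, -1.4), ∇E = (0, 1.2) → (-0.2, -1.4) − 0.1·(0, 1.2) = (-0.2, -1.52)
∂E/∂t at (-0.2, -1.52) = 0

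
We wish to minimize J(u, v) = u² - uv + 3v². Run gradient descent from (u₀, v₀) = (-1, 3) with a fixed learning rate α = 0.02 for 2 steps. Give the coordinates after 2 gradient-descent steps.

∇J = (2u - v, -u + 6v)
Step 1: at (-1, 3), ∇J = (-5, 19) → (-1, 3) − 0.02·(-5, 19) = (-0.9, 2.62)
Step 2: at (-0.9, 2.62), ∇J = (-4.42, 16.62) → (-0.9, 2.62) − 0.02·(-4.42, 16.62) = (-0.8116, 2.2876)

(-0.8116, 2.2876)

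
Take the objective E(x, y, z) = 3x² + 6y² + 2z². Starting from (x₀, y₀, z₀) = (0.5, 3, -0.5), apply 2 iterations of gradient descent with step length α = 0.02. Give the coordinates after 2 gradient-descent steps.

∇E = (6x, 12y, 4z)
(x₁, y₁, z₁) = (0.5, 3, -0.5) − 0.02·(3, 36, -2) = (0.44, 2.28, -0.46)
(x₂, y₂, z₂) = (0.44, 2.28, -0.46) − 0.02·(2.64, 27.36, -1.84) = (0.3872, 1.7328, -0.4232)

(0.3872, 1.7328, -0.4232)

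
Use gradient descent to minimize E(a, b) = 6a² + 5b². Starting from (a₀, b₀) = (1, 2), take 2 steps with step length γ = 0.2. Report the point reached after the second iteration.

∇E = (12a, 10b)
(a₁, b₁) = (1, 2) − 0.2·(12, 20) = (-1.4, -2)
(a₂, b₂) = (-1.4, -2) − 0.2·(-16.8, -20) = (1.96, 2)

(1.96, 2)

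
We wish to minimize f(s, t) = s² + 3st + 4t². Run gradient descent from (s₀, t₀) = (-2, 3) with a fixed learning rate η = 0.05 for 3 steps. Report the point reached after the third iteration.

∇f = (2s + 3t, 3s + 8t)
(s₁, t₁) = (-2, 3) − 0.05·(5, 18) = (-2.25, 2.1)
(s₂, t₂) = (-2.25, 2.1) − 0.05·(1.8, 10.05) = (-2.34, 1.5975)
(s₃, t₃) = (-2.34, 1.5975) − 0.05·(0.1125, 5.76) = (-2.345625, 1.3095)

(-2.345625, 1.3095)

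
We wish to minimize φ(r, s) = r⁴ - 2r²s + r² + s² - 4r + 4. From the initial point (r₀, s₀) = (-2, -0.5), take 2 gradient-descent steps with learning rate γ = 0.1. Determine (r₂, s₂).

∇φ = (4r³ - 4rs + 2r - 4, -2r² + 2s)
(r₁, s₁) = (-2, -0.5) − 0.1·(-44, -9) = (2.4, 0.4)
(r₂, s₂) = (2.4, 0.4) − 0.1·(52.256, -10.72) = (-2.8256, 1.472)

(-2.8256, 1.472)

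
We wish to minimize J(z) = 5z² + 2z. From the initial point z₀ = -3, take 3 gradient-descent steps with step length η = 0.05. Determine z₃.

J′(z) = 10z + 2
z₁ = -3 − 0.05·(-28) = -1.6
z₂ = -1.6 − 0.05·(-14) = -0.9
z₃ = -0.9 − 0.05·(-7) = -0.55

-0.55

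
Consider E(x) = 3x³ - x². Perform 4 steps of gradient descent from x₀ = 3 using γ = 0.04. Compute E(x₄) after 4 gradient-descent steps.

E′(x) = 9x² - 2x
x₁ = 3 − 0.04·75 = 0
x₂ = 0 − 0.04·0 = 0
x₃ = 0 − 0.04·0 = 0
x₄ = 0 − 0.04·0 = 0
E(0) = 0

0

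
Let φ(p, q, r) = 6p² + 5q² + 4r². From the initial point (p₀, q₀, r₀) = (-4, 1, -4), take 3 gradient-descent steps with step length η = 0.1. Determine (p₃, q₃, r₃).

(0.032, 0, -0.032)

∇φ = (12p, 10q, 8r)
Step 1: at (-4, 1, -4), ∇φ = (-48, 10, -32) → (-4, 1, -4) − 0.1·(-48, 10, -32) = (0.8, 0, -0.8)
Step 2: at (0.8, 0, -0.8), ∇φ = (9.6, 0, -6.4) → (0.8, 0, -0.8) − 0.1·(9.6, 0, -6.4) = (-0.16, 0, -0.16)
Step 3: at (-0.16, 0, -0.16), ∇φ = (-1.92, 0, -1.28) → (-0.16, 0, -0.16) − 0.1·(-1.92, 0, -1.28) = (0.032, 0, -0.032)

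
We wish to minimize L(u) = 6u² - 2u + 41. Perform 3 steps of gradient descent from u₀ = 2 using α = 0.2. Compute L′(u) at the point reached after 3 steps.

L′(u) = 12u - 2
u₁ = 2 − 0.2·22 = -2.4
u₂ = -2.4 − 0.2·(-30.8) = 3.76
u₃ = 3.76 − 0.2·43.12 = -4.864
L′(u) at (-4.864) = -60.368

-60.368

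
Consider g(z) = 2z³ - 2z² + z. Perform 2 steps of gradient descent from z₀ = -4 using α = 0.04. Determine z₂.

-27.344896

g′(z) = 6z² - 4z + 1
Step 1: g′(-4) = 113; z₁ = -4 − 0.04·113 = -8.52
Step 2: g′(-8.52) = 470.6224; z₂ = -8.52 − 0.04·470.6224 = -27.344896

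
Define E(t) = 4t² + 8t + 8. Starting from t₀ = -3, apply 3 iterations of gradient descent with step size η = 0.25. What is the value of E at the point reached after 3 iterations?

20

E′(t) = 8t + 8
t₁ = -3 − 0.25·(-16) = 1
t₂ = 1 − 0.25·16 = -3
t₃ = -3 − 0.25·(-16) = 1
E(1) = 20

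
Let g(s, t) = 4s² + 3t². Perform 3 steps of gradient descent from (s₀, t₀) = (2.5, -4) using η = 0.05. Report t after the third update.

-1.372

∇g = (8s, 6t)
Step 1: at (2.5, -4), ∇g = (20, -24) → (2.5, -4) − 0.05·(20, -24) = (1.5, -2.8)
Step 2: at (1.5, -2.8), ∇g = (12, -16.8) → (1.5, -2.8) − 0.05·(12, -16.8) = (0.9, -1.96)
Step 3: at (0.9, -1.96), ∇g = (7.2, -11.76) → (0.9, -1.96) − 0.05·(7.2, -11.76) = (0.54, -1.372)
t = -1.372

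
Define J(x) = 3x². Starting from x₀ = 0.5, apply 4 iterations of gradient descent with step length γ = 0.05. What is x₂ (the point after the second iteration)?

0.245

J′(x) = 6x
x₁ = 0.5 − 0.05·3 = 0.35
x₂ = 0.35 − 0.05·2.1 = 0.245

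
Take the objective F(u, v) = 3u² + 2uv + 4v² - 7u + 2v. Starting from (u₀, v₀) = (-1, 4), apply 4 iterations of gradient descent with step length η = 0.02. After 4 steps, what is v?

∇F = (6u + 2v - 7, 2u + 8v + 2)
Step 1: at (-1, 4), ∇F = (-5, 32) → (-1, 4) − 0.02·(-5, 32) = (-0.9, 3.36)
Step 2: at (-0.9, 3.36), ∇F = (-5.68, 27.08) → (-0.9, 3.36) − 0.02·(-5.68, 27.08) = (-0.7864, 2.8184)
Step 3: at (-0.7864, 2.8184), ∇F = (-6.0816, 22.9744) → (-0.7864, 2.8184) − 0.02·(-6.0816, 22.9744) = (-0.664768, 2.358912)
Step 4: at (-0.664768, 2.358912), ∇F = (-6.270784, 19.54176) → (-0.664768, 2.358912) − 0.02·(-6.270784, 19.54176) = (-0.53935232, 1.9680768)
v = 1.9680768

1.9680768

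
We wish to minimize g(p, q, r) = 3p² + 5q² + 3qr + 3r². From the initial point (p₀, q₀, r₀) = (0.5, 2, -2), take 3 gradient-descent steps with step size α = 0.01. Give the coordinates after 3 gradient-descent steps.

∇g = (6p, 10q + 3r, 3q + 6r)
(p₁, q₁, r₁) = (0.5, 2, -2) − 0.01·(3, 14, -6) = (0.47, 1.86, -1.94)
(p₂, q₂, r₂) = (0.47, 1.86, -1.94) − 0.01·(2.82, 12.78, -6.06) = (0.4418, 1.7322, -1.8794)
(p₃, q₃, r₃) = (0.4418, 1.7322, -1.8794) − 0.01·(2.6508, 11.6838, -6.0798) = (0.415292, 1.615362, -1.818602)

(0.415292, 1.615362, -1.818602)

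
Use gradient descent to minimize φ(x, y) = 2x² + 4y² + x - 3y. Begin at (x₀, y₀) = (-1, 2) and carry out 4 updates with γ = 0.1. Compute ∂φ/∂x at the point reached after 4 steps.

∇φ = (4x + 1, 8y - 3)
(x₁, y₁) = (-1, 2) − 0.1·(-3, 13) = (-0.7, 0.7)
(x₂, y₂) = (-0.7, 0.7) − 0.1·(-1.8, 2.6) = (-0.52, 0.44)
(x₃, y₃) = (-0.52, 0.44) − 0.1·(-1.08, 0.52) = (-0.412, 0.388)
(x₄, y₄) = (-0.412, 0.388) − 0.1·(-0.648, 0.104) = (-0.3472, 0.3776)
∂φ/∂x at (-0.3472, 0.3776) = -0.3888

-0.3888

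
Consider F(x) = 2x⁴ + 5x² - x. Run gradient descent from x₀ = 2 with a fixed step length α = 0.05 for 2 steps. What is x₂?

2.95035

F′(x) = 8x³ + 10x - 1
x₁ = 2 − 0.05·83 = -2.15
x₂ = -2.15 − 0.05·(-102.007) = 2.95035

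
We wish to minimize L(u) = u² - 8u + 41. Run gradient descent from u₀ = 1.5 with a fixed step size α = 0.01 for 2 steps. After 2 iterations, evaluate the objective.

L′(u) = 2u - 8
Step 1: L′(1.5) = -5; u₁ = 1.5 − 0.01·(-5) = 1.55
Step 2: L′(1.55) = -4.9; u₂ = 1.55 − 0.01·(-4.9) = 1.599
L(1.599) = 30.764801

30.764801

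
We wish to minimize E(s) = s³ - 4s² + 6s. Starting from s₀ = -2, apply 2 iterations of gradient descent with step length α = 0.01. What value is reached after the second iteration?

E′(s) = 3s² - 8s + 6
Step 1: E′(-2) = 34; s₁ = -2 − 0.01·34 = -2.34
Step 2: E′(-2.34) = 41.1468; s₂ = -2.34 − 0.01·41.1468 = -2.751468

-2.751468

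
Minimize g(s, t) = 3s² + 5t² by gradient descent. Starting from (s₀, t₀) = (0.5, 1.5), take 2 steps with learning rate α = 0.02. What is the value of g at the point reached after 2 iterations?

5.05777152

∇g = (6s, 10t)
Step 1: at (0.5, 1.5), ∇g = (3, 15) → (0.5, 1.5) − 0.02·(3, 15) = (0.44, 1.2)
Step 2: at (0.44, 1.2), ∇g = (2.64, 12) → (0.44, 1.2) − 0.02·(2.64, 12) = (0.3872, 0.96)
g(0.3872, 0.96) = 5.05777152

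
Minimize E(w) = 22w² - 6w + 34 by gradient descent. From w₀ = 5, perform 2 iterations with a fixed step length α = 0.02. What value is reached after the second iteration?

0.2064

E′(w) = 44w - 6
Step 1: E′(5) = 214; w₁ = 5 − 0.02·214 = 0.72
Step 2: E′(0.72) = 25.68; w₂ = 0.72 − 0.02·25.68 = 0.2064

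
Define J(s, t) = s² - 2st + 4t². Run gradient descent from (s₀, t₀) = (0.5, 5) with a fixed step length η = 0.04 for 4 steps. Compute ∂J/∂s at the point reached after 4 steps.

-0.09543936

∇J = (2s - 2t, -2s + 8t)
Step 1: at (0.5, 5), ∇J = (-9, 39) → (0.5, 5) − 0.04·(-9, 39) = (0.86, 3.44)
Step 2: at (0.86, 3.44), ∇J = (-5.16, 25.8) → (0.86, 3.44) − 0.04·(-5.16, 25.8) = (1.0664, 2.408)
Step 3: at (1.0664, 2.408), ∇J = (-2.6832, 17.1312) → (1.0664, 2.408) − 0.04·(-2.6832, 17.1312) = (1.173728, 1.722752)
Step 4: at (1.173728, 1.722752), ∇J = (-1.098048, 11.43456) → (1.173728, 1.722752) − 0.04·(-1.098048, 11.43456) = (1.21764992, 1.2653696)
∂J/∂s at (1.21764992, 1.2653696) = -0.09543936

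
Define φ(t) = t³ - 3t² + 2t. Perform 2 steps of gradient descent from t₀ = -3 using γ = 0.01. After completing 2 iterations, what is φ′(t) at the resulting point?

75.793404704987

φ′(t) = 3t² - 6t + 2
Step 1: φ′(-3) = 47; t₁ = -3 − 0.01·47 = -3.47
Step 2: φ′(-3.47) = 58.9427; t₂ = -3.47 − 0.01·58.9427 = -4.059427
φ′(t) at (-4.059427) = 75.793404704987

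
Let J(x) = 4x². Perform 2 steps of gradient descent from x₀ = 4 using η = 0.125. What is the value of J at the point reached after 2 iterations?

0

J′(x) = 8x
Step 1: J′(4) = 32; x₁ = 4 − 0.125·32 = 0
Step 2: J′(0) = 0; x₂ = 0 − 0.125·0 = 0
J(0) = 0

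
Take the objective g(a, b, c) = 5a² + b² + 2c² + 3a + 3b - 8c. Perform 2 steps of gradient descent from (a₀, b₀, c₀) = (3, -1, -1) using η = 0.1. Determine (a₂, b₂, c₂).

∇g = (10a + 3, 2b + 3, 4c - 8)
Step 1: at (3, -1, -1), ∇g = (33, 1, -12) → (3, -1, -1) − 0.1·(33, 1, -12) = (-0.3, -1.1, 0.2)
Step 2: at (-0.3, -1.1, 0.2), ∇g = (0, 0.8, -7.2) → (-0.3, -1.1, 0.2) − 0.1·(0, 0.8, -7.2) = (-0.3, -1.18, 0.92)

(-0.3, -1.18, 0.92)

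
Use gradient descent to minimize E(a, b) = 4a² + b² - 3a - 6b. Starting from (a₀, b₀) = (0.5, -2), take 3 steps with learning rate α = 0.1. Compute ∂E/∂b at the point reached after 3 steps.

-5.12

∇E = (8a - 3, 2b - 6)
(a₁, b₁) = (0.5, -2) − 0.1·(1, -10) = (0.4, -1)
(a₂, b₂) = (0.4, -1) − 0.1·(0.2, -8) = (0.38, -0.2)
(a₃, b₃) = (0.38, -0.2) − 0.1·(0.04, -6.4) = (0.376, 0.44)
∂E/∂b at (0.376, 0.44) = -5.12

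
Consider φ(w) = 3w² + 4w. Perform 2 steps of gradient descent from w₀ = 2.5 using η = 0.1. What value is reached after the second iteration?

φ′(w) = 6w + 4
Step 1: φ′(2.5) = 19; w₁ = 2.5 − 0.1·19 = 0.6
Step 2: φ′(0.6) = 7.6; w₂ = 0.6 − 0.1·7.6 = -0.16

-0.16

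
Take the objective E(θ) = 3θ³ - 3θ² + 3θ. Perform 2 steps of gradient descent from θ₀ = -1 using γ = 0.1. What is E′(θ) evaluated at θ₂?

1334.834064

E′(θ) = 9θ² - 6θ + 3
Step 1: E′(-1) = 18; θ₁ = -1 − 0.1·18 = -2.8
Step 2: E′(-2.8) = 90.36; θ₂ = -2.8 − 0.1·90.36 = -11.836
E′(θ) at (-11.836) = 1334.834064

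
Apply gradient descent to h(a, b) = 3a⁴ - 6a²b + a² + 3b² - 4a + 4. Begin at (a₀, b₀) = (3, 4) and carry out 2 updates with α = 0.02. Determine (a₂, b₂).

∇h = (12a³ - 12ab + 2a - 4, -6a² + 6b)
Step 1: at (3, 4), ∇h = (182, -30) → (3, 4) − 0.02·(182, -30) = (-0.64, 4.6)
Step 2: at (-0.64, 4.6), ∇h = (26.902272, 25.1424) → (-0.64, 4.6) − 0.02·(26.902272, 25.1424) = (-1.17804544, 4.097152)

(-1.17804544, 4.097152)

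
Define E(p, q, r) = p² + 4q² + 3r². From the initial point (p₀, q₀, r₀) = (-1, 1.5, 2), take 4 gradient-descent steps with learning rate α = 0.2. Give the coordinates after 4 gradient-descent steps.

(-0.1296, 0.1944, 0.0032)

∇E = (2p, 8q, 6r)
(p₁, q₁, r₁) = (-1, 1.5, 2) − 0.2·(-2, 12, 12) = (-0.6, -0.9, -0.4)
(p₂, q₂, r₂) = (-0.6, -0.9, -0.4) − 0.2·(-1.2, -7.2, -2.4) = (-0.36, 0.54, 0.08)
(p₃, q₃, r₃) = (-0.36, 0.54, 0.08) − 0.2·(-0.72, 4.32, 0.48) = (-0.216, -0.324, -0.016)
(p₄, q₄, r₄) = (-0.216, -0.324, -0.016) − 0.2·(-0.432, -2.592, -0.096) = (-0.1296, 0.1944, 0.0032)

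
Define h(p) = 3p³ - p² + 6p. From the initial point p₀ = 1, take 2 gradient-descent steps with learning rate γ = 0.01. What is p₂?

h′(p) = 9p² - 2p + 6
p₁ = 1 − 0.01·13 = 0.87
p₂ = 0.87 − 0.01·11.0721 = 0.759279

0.759279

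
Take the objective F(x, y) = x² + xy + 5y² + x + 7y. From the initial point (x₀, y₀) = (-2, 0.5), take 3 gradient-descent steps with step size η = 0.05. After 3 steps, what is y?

-0.39125

∇F = (2x + y + 1, x + 10y + 7)
(x₁, y₁) = (-2, 0.5) − 0.05·(-2.5, 10) = (-1.875, 0)
(x₂, y₂) = (-1.875, 0) − 0.05·(-2.75, 5.125) = (-1.7375, -0.25625)
(x₃, y₃) = (-1.7375, -0.25625) − 0.05·(-2.73125, 2.7) = (-1.6009375, -0.39125)
y = -0.39125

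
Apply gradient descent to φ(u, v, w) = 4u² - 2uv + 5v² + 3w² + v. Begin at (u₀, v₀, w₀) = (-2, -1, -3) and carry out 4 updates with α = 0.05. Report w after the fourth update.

-0.7203

∇φ = (8u - 2v, -2u + 10v + 1, 6w)
(u₁, v₁, w₁) = (-2, -1, -3) − 0.05·(-14, -5, -18) = (-1.3, -0.75, -2.1)
(u₂, v₂, w₂) = (-1.3, -0.75, -2.1) − 0.05·(-8.9, -3.9, -12.6) = (-0.855, -0.555, -1.47)
(u₃, v₃, w₃) = (-0.855, -0.555, -1.47) − 0.05·(-5.73, -2.84, -8.82) = (-0.5685, -0.413, -1.029)
(u₄, v₄, w₄) = (-0.5685, -0.413, -1.029) − 0.05·(-3.722, -1.993, -6.174) = (-0.3824, -0.31335, -0.7203)
w = -0.7203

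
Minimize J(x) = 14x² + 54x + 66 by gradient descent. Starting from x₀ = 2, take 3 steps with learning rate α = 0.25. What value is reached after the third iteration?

-850.5

J′(x) = 28x + 54
x₁ = 2 − 0.25·110 = -25.5
x₂ = -25.5 − 0.25·(-660) = 139.5
x₃ = 139.5 − 0.25·3960 = -850.5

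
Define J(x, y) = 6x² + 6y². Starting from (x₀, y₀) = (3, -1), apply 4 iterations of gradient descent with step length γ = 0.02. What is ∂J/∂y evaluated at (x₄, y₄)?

-4.00346112

∇J = (12x, 12y)
(x₁, y₁) = (3, -1) − 0.02·(36, -12) = (2.28, -0.76)
(x₂, y₂) = (2.28, -0.76) − 0.02·(27.36, -9.12) = (1.7328, -0.5776)
(x₃, y₃) = (1.7328, -0.5776) − 0.02·(20.7936, -6.9312) = (1.316928, -0.438976)
(x₄, y₄) = (1.316928, -0.438976) − 0.02·(15.803136, -5.267712) = (1.00086528, -0.33362176)
∂J/∂y at (1.00086528, -0.33362176) = -4.00346112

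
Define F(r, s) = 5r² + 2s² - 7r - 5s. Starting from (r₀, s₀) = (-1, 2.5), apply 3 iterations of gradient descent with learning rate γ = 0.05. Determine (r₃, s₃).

(0.4875, 1.89)

∇F = (10r - 7, 4s - 5)
Step 1: at (-1, 2.5), ∇F = (-17, 5) → (-1, 2.5) − 0.05·(-17, 5) = (-0.15, 2.25)
Step 2: at (-0.15, 2.25), ∇F = (-8.5, 4) → (-0.15, 2.25) − 0.05·(-8.5, 4) = (0.275, 2.05)
Step 3: at (0.275, 2.05), ∇F = (-4.25, 3.2) → (0.275, 2.05) − 0.05·(-4.25, 3.2) = (0.4875, 1.89)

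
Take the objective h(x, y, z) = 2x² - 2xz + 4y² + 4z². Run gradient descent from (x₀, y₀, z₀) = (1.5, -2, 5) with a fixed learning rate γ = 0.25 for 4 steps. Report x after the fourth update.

∇h = (4x - 2z, 8y, -2x + 8z)
(x₁, y₁, z₁) = (1.5, -2, 5) − 0.25·(-4, -16, 37) = (2.5, 2, -4.25)
(x₂, y₂, z₂) = (2.5, 2, -4.25) − 0.25·(18.5, 16, -39) = (-2.125, -2, 5.5)
(x₃, y₃, z₃) = (-2.125, -2, 5.5) − 0.25·(-19.5, -16, 48.25) = (2.75, 2, -6.5625)
(x₄, y₄, z₄) = (2.75, 2, -6.5625) − 0.25·(24.125, 16, -58) = (-3.28125, -2, 7.9375)
x = -3.28125

-3.28125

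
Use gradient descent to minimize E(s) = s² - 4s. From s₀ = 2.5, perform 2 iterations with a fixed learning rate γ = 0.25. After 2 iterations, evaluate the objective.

-3.984375

E′(s) = 2s - 4
Step 1: E′(2.5) = 1; s₁ = 2.5 − 0.25·1 = 2.25
Step 2: E′(2.25) = 0.5; s₂ = 2.25 − 0.25·0.5 = 2.125
E(2.125) = -3.984375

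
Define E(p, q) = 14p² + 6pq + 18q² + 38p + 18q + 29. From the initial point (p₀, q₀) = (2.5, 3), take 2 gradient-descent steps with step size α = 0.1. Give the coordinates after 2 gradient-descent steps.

∇E = (28p + 6q + 38, 6p + 36q + 18)
Step 1: at (2.5, 3), ∇E = (126, 141) → (2.5, 3) − 0.1·(126, 141) = (-10.1, -11.1)
Step 2: at (-10.1, -11.1), ∇E = (-311.4, -442.2) → (-10.1, -11.1) − 0.1·(-311.4, -442.2) = (21.04, 33.12)

(21.04, 33.12)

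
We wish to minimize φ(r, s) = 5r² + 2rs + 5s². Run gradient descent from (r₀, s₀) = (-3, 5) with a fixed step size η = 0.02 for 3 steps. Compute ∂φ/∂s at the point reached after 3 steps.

24.23424

∇φ = (10r + 2s, 2r + 10s)
Step 1: at (-3, 5), ∇φ = (-20, 44) → (-3, 5) − 0.02·(-20, 44) = (-2.6, 4.12)
Step 2: at (-2.6, 4.12), ∇φ = (-17.76, 36) → (-2.6, 4.12) − 0.02·(-17.76, 36) = (-2.2448, 3.4)
Step 3: at (-2.2448, 3.4), ∇φ = (-15.648, 29.5104) → (-2.2448, 3.4) − 0.02·(-15.648, 29.5104) = (-1.93184, 2.809792)
∂φ/∂s at (-1.93184, 2.809792) = 24.23424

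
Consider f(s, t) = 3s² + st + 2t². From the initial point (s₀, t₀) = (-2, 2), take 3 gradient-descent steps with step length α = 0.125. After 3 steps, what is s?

∇f = (6s + t, s + 4t)
Step 1: at (-2, 2), ∇f = (-10, 6) → (-2, 2) − 0.125·(-10, 6) = (-0.75, 1.25)
Step 2: at (-0.75, 1.25), ∇f = (-3.25, 4.25) → (-0.75, 1.25) − 0.125·(-3.25, 4.25) = (-0.34375, 0.71875)
Step 3: at (-0.34375, 0.71875), ∇f = (-1.34375, 2.53125) → (-0.34375, 0.71875) − 0.125·(-1.34375, 2.53125) = (-0.17578125, 0.40234375)
s = -0.17578125

-0.17578125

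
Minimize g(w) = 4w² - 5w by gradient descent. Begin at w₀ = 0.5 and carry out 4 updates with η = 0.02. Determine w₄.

g′(w) = 8w - 5
w₁ = 0.5 − 0.02·(-1) = 0.52
w₂ = 0.52 − 0.02·(-0.84) = 0.5368
w₃ = 0.5368 − 0.02·(-0.7056) = 0.550912
w₄ = 0.550912 − 0.02·(-0.592704) = 0.56276608

0.56276608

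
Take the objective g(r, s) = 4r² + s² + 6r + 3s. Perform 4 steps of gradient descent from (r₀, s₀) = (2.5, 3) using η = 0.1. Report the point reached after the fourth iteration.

∇g = (8r + 6, 2s + 3)
(r₁, s₁) = (2.5, 3) − 0.1·(26, 9) = (-0.1, 2.1)
(r₂, s₂) = (-0.1, 2.1) − 0.1·(5.2, 7.2) = (-0.62, 1.38)
(r₃, s₃) = (-0.62, 1.38) − 0.1·(1.04, 5.76) = (-0.724, 0.804)
(r₄, s₄) = (-0.724, 0.804) − 0.1·(0.208, 4.608) = (-0.7448, 0.3432)

(-0.7448, 0.3432)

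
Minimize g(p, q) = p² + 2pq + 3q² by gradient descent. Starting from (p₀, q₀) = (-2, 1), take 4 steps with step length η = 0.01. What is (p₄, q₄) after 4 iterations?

(-1.92006272, 0.9246112)

∇g = (2p + 2q, 2p + 6q)
(p₁, q₁) = (-2, 1) − 0.01·(-2, 2) = (-1.98, 0.98)
(p₂, q₂) = (-1.98, 0.98) − 0.01·(-2, 1.92) = (-1.96, 0.9608)
(p₃, q₃) = (-1.96, 0.9608) − 0.01·(-1.9984, 1.8448) = (-1.940016, 0.942352)
(p₄, q₄) = (-1.940016, 0.942352) − 0.01·(-1.995328, 1.77408) = (-1.92006272, 0.9246112)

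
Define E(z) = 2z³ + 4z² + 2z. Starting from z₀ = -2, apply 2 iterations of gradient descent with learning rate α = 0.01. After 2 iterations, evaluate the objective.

-6.561648300592

E′(z) = 6z² + 8z + 2
z₁ = -2 − 0.01·10 = -2.1
z₂ = -2.1 − 0.01·11.66 = -2.2166
E(-2.2166) = -6.561648300592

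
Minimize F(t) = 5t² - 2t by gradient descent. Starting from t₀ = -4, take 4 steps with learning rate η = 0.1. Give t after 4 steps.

F′(t) = 10t - 2
t₁ = -4 − 0.1·(-42) = 0.2
t₂ = 0.2 − 0.1·0 = 0.2
t₃ = 0.2 − 0.1·0 = 0.2
t₄ = 0.2 − 0.1·0 = 0.2

0.2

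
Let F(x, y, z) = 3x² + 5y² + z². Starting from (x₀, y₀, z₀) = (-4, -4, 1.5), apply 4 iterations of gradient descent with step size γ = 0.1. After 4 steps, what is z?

∇F = (6x, 10y, 2z)
Step 1: at (-4, -4, 1.5), ∇F = (-24, -40, 3) → (-4, -4, 1.5) − 0.1·(-24, -40, 3) = (-1.6, 0, 1.2)
Step 2: at (-1.6, 0, 1.2), ∇F = (-9.6, 0, 2.4) → (-1.6, 0, 1.2) − 0.1·(-9.6, 0, 2.4) = (-0.64, 0, 0.96)
Step 3: at (-0.64, 0, 0.96), ∇F = (-3.84, 0, 1.92) → (-0.64, 0, 0.96) − 0.1·(-3.84, 0, 1.92) = (-0.256, 0, 0.768)
Step 4: at (-0.256, 0, 0.768), ∇F = (-1.536, 0, 1.536) → (-0.256, 0, 0.768) − 0.1·(-1.536, 0, 1.536) = (-0.1024, 0, 0.6144)
z = 0.6144

0.6144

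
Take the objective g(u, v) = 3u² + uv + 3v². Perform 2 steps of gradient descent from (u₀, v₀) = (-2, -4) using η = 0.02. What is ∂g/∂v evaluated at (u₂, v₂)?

-19.5816

∇g = (6u + v, u + 6v)
(u₁, v₁) = (-2, -4) − 0.02·(-16, -26) = (-1.68, -3.48)
(u₂, v₂) = (-1.68, -3.48) − 0.02·(-13.56, -22.56) = (-1.4088, -3.0288)
∂g/∂v at (-1.4088, -3.0288) = -19.5816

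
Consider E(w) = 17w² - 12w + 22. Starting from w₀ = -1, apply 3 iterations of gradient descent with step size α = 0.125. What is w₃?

E′(w) = 34w - 12
Step 1: E′(-1) = -46; w₁ = -1 − 0.125·(-46) = 4.75
Step 2: E′(4.75) = 149.5; w₂ = 4.75 − 0.125·149.5 = -13.9375
Step 3: E′(-13.9375) = -485.875; w₃ = -13.9375 − 0.125·(-485.875) = 46.796875

46.796875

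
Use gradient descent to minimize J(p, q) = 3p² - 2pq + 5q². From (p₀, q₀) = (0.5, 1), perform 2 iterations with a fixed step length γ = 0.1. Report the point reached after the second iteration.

(0.18, 0.08)

∇J = (6p - 2q, -2p + 10q)
(p₁, q₁) = (0.5, 1) − 0.1·(1, 9) = (0.4, 0.1)
(p₂, q₂) = (0.4, 0.1) − 0.1·(2.2, 0.2) = (0.18, 0.08)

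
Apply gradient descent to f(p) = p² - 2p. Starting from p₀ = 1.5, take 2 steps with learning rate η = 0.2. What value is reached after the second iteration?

1.18

f′(p) = 2p - 2
Step 1: f′(1.5) = 1; p₁ = 1.5 − 0.2·1 = 1.3
Step 2: f′(1.3) = 0.6; p₂ = 1.3 − 0.2·0.6 = 1.18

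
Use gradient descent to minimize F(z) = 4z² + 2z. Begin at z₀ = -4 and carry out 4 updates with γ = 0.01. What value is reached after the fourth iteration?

-2.9364736

F′(z) = 8z + 2
Step 1: F′(-4) = -30; z₁ = -4 − 0.01·(-30) = -3.7
Step 2: F′(-3.7) = -27.6; z₂ = -3.7 − 0.01·(-27.6) = -3.424
Step 3: F′(-3.424) = -25.392; z₃ = -3.424 − 0.01·(-25.392) = -3.17008
Step 4: F′(-3.17008) = -23.36064; z₄ = -3.17008 − 0.01·(-23.36064) = -2.9364736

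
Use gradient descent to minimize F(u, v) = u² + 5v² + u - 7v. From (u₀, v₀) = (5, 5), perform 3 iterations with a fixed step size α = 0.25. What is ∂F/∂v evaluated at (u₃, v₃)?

-145.125

∇F = (2u + 1, 10v - 7)
Step 1: at (5, 5), ∇F = (11, 43) → (5, 5) − 0.25·(11, 43) = (2.25, -5.75)
Step 2: at (2.25, -5.75), ∇F = (5.5, -64.5) → (2.25, -5.75) − 0.25·(5.5, -64.5) = (0.875, 10.375)
Step 3: at (0.875, 10.375), ∇F = (2.75, 96.75) → (0.875, 10.375) − 0.25·(2.75, 96.75) = (0.1875, -13.8125)
∂F/∂v at (0.1875, -13.8125) = -145.125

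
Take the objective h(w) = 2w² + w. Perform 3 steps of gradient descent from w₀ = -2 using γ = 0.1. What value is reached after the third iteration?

h′(w) = 4w + 1
Step 1: h′(-2) = -7; w₁ = -2 − 0.1·(-7) = -1.3
Step 2: h′(-1.3) = -4.2; w₂ = -1.3 − 0.1·(-4.2) = -0.88
Step 3: h′(-0.88) = -2.52; w₃ = -0.88 − 0.1·(-2.52) = -0.628

-0.628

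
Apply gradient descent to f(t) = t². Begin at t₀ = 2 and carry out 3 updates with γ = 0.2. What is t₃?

f′(t) = 2t
t₁ = 2 − 0.2·4 = 1.2
t₂ = 1.2 − 0.2·2.4 = 0.72
t₃ = 0.72 − 0.2·1.44 = 0.432

0.432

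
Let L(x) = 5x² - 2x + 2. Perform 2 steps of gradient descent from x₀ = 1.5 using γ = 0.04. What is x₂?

L′(x) = 10x - 2
x₁ = 1.5 − 0.04·13 = 0.98
x₂ = 0.98 − 0.04·7.8 = 0.668

0.668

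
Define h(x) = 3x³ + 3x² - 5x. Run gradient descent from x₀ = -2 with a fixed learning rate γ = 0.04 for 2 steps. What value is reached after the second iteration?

-4.639936

h′(x) = 9x² + 6x - 5
x₁ = -2 − 0.04·19 = -2.76
x₂ = -2.76 − 0.04·46.9984 = -4.639936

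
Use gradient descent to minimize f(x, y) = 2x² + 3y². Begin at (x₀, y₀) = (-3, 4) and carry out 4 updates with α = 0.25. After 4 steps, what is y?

∇f = (4x, 6y)
Step 1: at (-3, 4), ∇f = (-12, 24) → (-3, 4) − 0.25·(-12, 24) = (0, -2)
Step 2: at (0, -2), ∇f = (0, -12) → (0, -2) − 0.25·(0, -12) = (0, 1)
Step 3: at (0, 1), ∇f = (0, 6) → (0, 1) − 0.25·(0, 6) = (0, -0.5)
Step 4: at (0, -0.5), ∇f = (0, -3) → (0, -0.5) − 0.25·(0, -3) = (0, 0.25)
y = 0.25

0.25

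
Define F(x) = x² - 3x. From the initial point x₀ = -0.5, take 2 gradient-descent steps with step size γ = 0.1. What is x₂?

0.22

F′(x) = 2x - 3
Step 1: F′(-0.5) = -4; x₁ = -0.5 − 0.1·(-4) = -0.1
Step 2: F′(-0.1) = -3.2; x₂ = -0.1 − 0.1·(-3.2) = 0.22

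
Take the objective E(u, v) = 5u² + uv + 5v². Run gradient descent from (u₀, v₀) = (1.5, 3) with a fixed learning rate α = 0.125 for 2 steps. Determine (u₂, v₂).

(0.3046875, 0.328125)

∇E = (10u + v, u + 10v)
Step 1: at (1.5, 3), ∇E = (18, 31.5) → (1.5, 3) − 0.125·(18, 31.5) = (-0.75, -0.9375)
Step 2: at (-0.75, -0.9375), ∇E = (-8.4375, -10.125) → (-0.75, -0.9375) − 0.125·(-8.4375, -10.125) = (0.3046875, 0.328125)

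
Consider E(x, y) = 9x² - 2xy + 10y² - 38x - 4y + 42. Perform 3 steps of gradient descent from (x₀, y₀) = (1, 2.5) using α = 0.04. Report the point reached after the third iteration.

∇E = (18x - 2y - 38, -2x + 20y - 4)
Step 1: at (1, 2.5), ∇E = (-25, 44) → (1, 2.5) − 0.04·(-25, 44) = (2, 0.74)
Step 2: at (2, 0.74), ∇E = (-3.48, 6.8) → (2, 0.74) − 0.04·(-3.48, 6.8) = (2.1392, 0.468)
Step 3: at (2.1392, 0.468), ∇E = (-0.4304, 1.0816) → (2.1392, 0.468) − 0.04·(-0.4304, 1.0816) = (2.156416, 0.424736)

(2.156416, 0.424736)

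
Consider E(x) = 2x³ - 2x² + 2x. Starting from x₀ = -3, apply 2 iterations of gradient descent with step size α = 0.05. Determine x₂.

-20.068

E′(x) = 6x² - 4x + 2
Step 1: E′(-3) = 68; x₁ = -3 − 0.05·68 = -6.4
Step 2: E′(-6.4) = 273.36; x₂ = -6.4 − 0.05·273.36 = -20.068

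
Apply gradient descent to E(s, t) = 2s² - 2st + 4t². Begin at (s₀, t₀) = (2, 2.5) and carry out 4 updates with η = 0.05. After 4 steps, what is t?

∇E = (4s - 2t, -2s + 8t)
(s₁, t₁) = (2, 2.5) − 0.05·(3, 16) = (1.85, 1.7)
(s₂, t₂) = (1.85, 1.7) − 0.05·(4, 9.9) = (1.65, 1.205)
(s₃, t₃) = (1.65, 1.205) − 0.05·(4.19, 6.34) = (1.4405, 0.888)
(s₄, t₄) = (1.4405, 0.888) − 0.05·(3.986, 4.223) = (1.2412, 0.67685)
t = 0.67685

0.67685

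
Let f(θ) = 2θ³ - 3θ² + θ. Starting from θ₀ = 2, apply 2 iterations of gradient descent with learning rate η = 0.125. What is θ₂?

f′(θ) = 6θ² - 6θ + 1
θ₁ = 2 − 0.125·13 = 0.375
θ₂ = 0.375 − 0.125·(-0.40625) = 0.42578125

0.42578125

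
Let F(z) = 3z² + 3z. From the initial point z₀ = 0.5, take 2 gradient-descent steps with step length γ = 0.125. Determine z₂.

F′(z) = 6z + 3
z₁ = 0.5 − 0.125·6 = -0.25
z₂ = -0.25 − 0.125·1.5 = -0.4375

-0.4375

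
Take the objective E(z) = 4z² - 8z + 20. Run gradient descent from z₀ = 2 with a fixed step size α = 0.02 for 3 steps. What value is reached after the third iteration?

E′(z) = 8z - 8
Step 1: E′(2) = 8; z₁ = 2 − 0.02·8 = 1.84
Step 2: E′(1.84) = 6.72; z₂ = 1.84 − 0.02·6.72 = 1.7056
Step 3: E′(1.7056) = 5.6448; z₃ = 1.7056 − 0.02·5.6448 = 1.592704

1.592704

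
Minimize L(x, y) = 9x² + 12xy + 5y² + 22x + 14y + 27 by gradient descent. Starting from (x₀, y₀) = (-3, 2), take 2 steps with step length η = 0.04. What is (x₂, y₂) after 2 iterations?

∇L = (18x + 12y + 22, 12x + 10y + 14)
Step 1: at (-3, 2), ∇L = (-8, -2) → (-3, 2) − 0.04·(-8, -2) = (-2.68, 2.08)
Step 2: at (-2.68, 2.08), ∇L = (-1.28, 2.64) → (-2.68, 2.08) − 0.04·(-1.28, 2.64) = (-2.6288, 1.9744)

(-2.6288, 1.9744)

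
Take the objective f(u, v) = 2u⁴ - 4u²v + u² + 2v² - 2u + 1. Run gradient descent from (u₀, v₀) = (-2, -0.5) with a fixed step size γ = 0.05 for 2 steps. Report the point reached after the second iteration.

(-0.6296, 1.042)

∇f = (8u³ - 8uv + 2u - 2, -4u² + 4v)
Step 1: at (-2, -0.5), ∇f = (-78, -18) → (-2, -0.5) − 0.05·(-78, -18) = (1.9, 0.4)
Step 2: at (1.9, 0.4), ∇f = (50.592, -12.84) → (1.9, 0.4) − 0.05·(50.592, -12.84) = (-0.6296, 1.042)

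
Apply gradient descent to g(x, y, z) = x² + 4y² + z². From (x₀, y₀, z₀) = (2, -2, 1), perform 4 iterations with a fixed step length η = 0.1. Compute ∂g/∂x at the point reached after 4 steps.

1.6384

∇g = (2x, 8y, 2z)
(x₁, y₁, z₁) = (2, -2, 1) − 0.1·(4, -16, 2) = (1.6, -0.4, 0.8)
(x₂, y₂, z₂) = (1.6, -0.4, 0.8) − 0.1·(3.2, -3.2, 1.6) = (1.28, -0.08, 0.64)
(x₃, y₃, z₃) = (1.28, -0.08, 0.64) − 0.1·(2.56, -0.64, 1.28) = (1.024, -0.016, 0.512)
(x₄, y₄, z₄) = (1.024, -0.016, 0.512) − 0.1·(2.048, -0.128, 1.024) = (0.8192, -0.0032, 0.4096)
∂g/∂x at (0.8192, -0.0032, 0.4096) = 1.6384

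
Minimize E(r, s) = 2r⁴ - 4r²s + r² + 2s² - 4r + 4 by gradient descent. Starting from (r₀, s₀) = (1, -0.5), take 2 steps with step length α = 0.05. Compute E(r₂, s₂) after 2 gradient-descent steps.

2.43247392

∇E = (8r³ - 8rs + 2r - 4, -4r² + 4s)
(r₁, s₁) = (1, -0.5) − 0.05·(10, -6) = (0.5, -0.2)
(r₂, s₂) = (0.5, -0.2) − 0.05·(-1.2, -1.8) = (0.56, -0.11)
E(0.56, -0.11) = 2.43247392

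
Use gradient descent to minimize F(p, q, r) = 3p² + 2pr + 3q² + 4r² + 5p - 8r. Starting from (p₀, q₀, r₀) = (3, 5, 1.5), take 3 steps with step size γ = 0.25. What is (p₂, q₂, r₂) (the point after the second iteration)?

∇F = (6p + 2r + 5, 6q, 2p + 8r - 8)
Step 1: at (3, 5, 1.5), ∇F = (26, 30, 10) → (3, 5, 1.5) − 0.25·(26, 30, 10) = (-3.5, -2.5, -1)
Step 2: at (-3.5, -2.5, -1), ∇F = (-18, -15, -23) → (-3.5, -2.5, -1) − 0.25·(-18, -15, -23) = (1, 1.25, 4.75)

(1, 1.25, 4.75)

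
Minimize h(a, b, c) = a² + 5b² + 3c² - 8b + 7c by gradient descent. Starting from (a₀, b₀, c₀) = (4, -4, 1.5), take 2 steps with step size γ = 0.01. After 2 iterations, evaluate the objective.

∇h = (2a, 10b - 8, 6c + 7)
(a₁, b₁, c₁) = (4, -4, 1.5) − 0.01·(8, -48, 16) = (3.92, -3.52, 1.34)
(a₂, b₂, c₂) = (3.92, -3.52, 1.34) − 0.01·(7.84, -43.2, 15.04) = (3.8416, -3.088, 1.1896)
h(3.8416, -3.088, 1.1896) = 99.71325504

99.71325504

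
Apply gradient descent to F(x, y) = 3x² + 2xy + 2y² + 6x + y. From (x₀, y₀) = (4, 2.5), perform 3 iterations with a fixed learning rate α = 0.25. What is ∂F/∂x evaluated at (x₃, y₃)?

-17.875

∇F = (6x + 2y + 6, 2x + 4y + 1)
Step 1: at (4, 2.5), ∇F = (35, 19) → (4, 2.5) − 0.25·(35, 19) = (-4.75, -2.25)
Step 2: at (-4.75, -2.25), ∇F = (-27, -17.5) → (-4.75, -2.25) − 0.25·(-27, -17.5) = (2, 2.125)
Step 3: at (2, 2.125), ∇F = (22.25, 13.5) → (2, 2.125) − 0.25·(22.25, 13.5) = (-3.5625, -1.25)
∂F/∂x at (-3.5625, -1.25) = -17.875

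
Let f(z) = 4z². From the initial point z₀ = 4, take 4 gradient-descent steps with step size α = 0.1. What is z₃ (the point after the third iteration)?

f′(z) = 8z
z₁ = 4 − 0.1·32 = 0.8
z₂ = 0.8 − 0.1·6.4 = 0.16
z₃ = 0.16 − 0.1·1.28 = 0.032

0.032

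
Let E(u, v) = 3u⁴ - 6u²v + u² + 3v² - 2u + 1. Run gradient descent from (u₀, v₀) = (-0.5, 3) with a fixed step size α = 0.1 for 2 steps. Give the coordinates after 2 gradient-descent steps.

(3.32095, 2.5935)

∇E = (12u³ - 12uv + 2u - 2, -6u² + 6v)
Step 1: at (-0.5, 3), ∇E = (13.5, 16.5) → (-0.5, 3) − 0.1·(13.5, 16.5) = (-1.85, 1.35)
Step 2: at (-1.85, 1.35), ∇E = (-51.7095, -12.435) → (-1.85, 1.35) − 0.1·(-51.7095, -12.435) = (3.32095, 2.5935)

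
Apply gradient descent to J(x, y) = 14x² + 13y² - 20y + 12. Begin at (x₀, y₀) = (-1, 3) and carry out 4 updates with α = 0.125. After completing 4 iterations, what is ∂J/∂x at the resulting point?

∇J = (28x, 26y - 20)
(x₁, y₁) = (-1, 3) − 0.125·(-28, 58) = (2.5, -4.25)
(x₂, y₂) = (2.5, -4.25) − 0.125·(70, -130.5) = (-6.25, 12.0625)
(x₃, y₃) = (-6.25, 12.0625) − 0.125·(-175, 293.625) = (15.625, -24.640625)
(x₄, y₄) = (15.625, -24.640625) − 0.125·(437.5, -660.65625) = (-39.0625, 57.94140625)
∂J/∂x at (-39.0625, 57.94140625) = -1093.75

-1093.75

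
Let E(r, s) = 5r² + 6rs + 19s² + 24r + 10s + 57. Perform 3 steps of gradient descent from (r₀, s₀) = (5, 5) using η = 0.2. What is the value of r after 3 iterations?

-410.072

∇E = (10r + 6s + 24, 6r + 38s + 10)
Step 1: at (5, 5), ∇E = (104, 230) → (5, 5) − 0.2·(104, 230) = (-15.8, -41)
Step 2: at (-15.8, -41), ∇E = (-380, -1642.8) → (-15.8, -41) − 0.2·(-380, -1642.8) = (60.2, 287.56)
Step 3: at (60.2, 287.56), ∇E = (2351.36, 11298.48) → (60.2, 287.56) − 0.2·(2351.36, 11298.48) = (-410.072, -1972.136)
r = -410.072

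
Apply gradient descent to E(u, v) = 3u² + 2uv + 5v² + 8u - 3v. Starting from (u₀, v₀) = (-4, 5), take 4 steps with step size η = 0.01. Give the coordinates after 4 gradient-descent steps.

∇E = (6u + 2v + 8, 2u + 10v - 3)
Step 1: at (-4, 5), ∇E = (-6, 39) → (-4, 5) − 0.01·(-6, 39) = (-3.94, 4.61)
Step 2: at (-3.94, 4.61), ∇E = (-6.42, 35.22) → (-3.94, 4.61) − 0.01·(-6.42, 35.22) = (-3.8758, 4.2578)
Step 3: at (-3.8758, 4.2578), ∇E = (-6.7392, 31.8264) → (-3.8758, 4.2578) − 0.01·(-6.7392, 31.8264) = (-3.808408, 3.939536)
Step 4: at (-3.808408, 3.939536), ∇E = (-6.971376, 28.778544) → (-3.808408, 3.939536) − 0.01·(-6.971376, 28.778544) = (-3.73869424, 3.65175056)

(-3.73869424, 3.65175056)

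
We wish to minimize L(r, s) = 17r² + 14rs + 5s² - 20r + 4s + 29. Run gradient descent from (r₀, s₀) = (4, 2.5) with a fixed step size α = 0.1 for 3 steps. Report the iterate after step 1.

(-11.1, -6)

∇L = (34r + 14s - 20, 14r + 10s + 4)
(r₁, s₁) = (4, 2.5) − 0.1·(151, 85) = (-11.1, -6)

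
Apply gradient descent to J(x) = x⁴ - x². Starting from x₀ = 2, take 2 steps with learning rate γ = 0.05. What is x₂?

0.6168

J′(x) = 4x³ - 2x
Step 1: J′(2) = 28; x₁ = 2 − 0.05·28 = 0.6
Step 2: J′(0.6) = -0.336; x₂ = 0.6 − 0.05·(-0.336) = 0.6168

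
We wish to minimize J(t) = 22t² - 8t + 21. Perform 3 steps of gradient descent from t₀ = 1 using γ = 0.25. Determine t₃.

-818

J′(t) = 44t - 8
t₁ = 1 − 0.25·36 = -8
t₂ = -8 − 0.25·(-360) = 82
t₃ = 82 − 0.25·3600 = -818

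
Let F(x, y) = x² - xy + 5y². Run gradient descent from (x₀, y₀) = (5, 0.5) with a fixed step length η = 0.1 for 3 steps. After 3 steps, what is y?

0.329

∇F = (2x - y, -x + 10y)
(x₁, y₁) = (5, 0.5) − 0.1·(9.5, 0) = (4.05, 0.5)
(x₂, y₂) = (4.05, 0.5) − 0.1·(7.6, 0.95) = (3.29, 0.405)
(x₃, y₃) = (3.29, 0.405) − 0.1·(6.175, 0.76) = (2.6725, 0.329)
y = 0.329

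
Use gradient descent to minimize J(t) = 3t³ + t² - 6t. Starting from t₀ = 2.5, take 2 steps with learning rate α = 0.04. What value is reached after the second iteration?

0.476524

J′(t) = 9t² + 2t - 6
t₁ = 2.5 − 0.04·55.25 = 0.29
t₂ = 0.29 − 0.04·(-4.6631) = 0.476524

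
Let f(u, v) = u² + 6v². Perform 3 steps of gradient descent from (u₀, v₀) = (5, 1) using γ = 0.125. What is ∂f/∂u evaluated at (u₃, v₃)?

4.21875

∇f = (2u, 12v)
Step 1: at (5, 1), ∇f = (10, 12) → (5, 1) − 0.125·(10, 12) = (3.75, -0.5)
Step 2: at (3.75, -0.5), ∇f = (7.5, -6) → (3.75, -0.5) − 0.125·(7.5, -6) = (2.8125, 0.25)
Step 3: at (2.8125, 0.25), ∇f = (5.625, 3) → (2.8125, 0.25) − 0.125·(5.625, 3) = (2.109375, -0.125)
∂f/∂u at (2.109375, -0.125) = 4.21875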